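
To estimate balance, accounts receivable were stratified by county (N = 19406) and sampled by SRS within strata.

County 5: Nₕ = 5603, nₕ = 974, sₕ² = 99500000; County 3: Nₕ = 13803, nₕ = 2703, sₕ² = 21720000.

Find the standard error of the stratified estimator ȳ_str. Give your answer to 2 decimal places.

Var(ȳ_str) = Σₕ Wₕ²(1 − fₕ)sₕ²/nₕ with Wₕ = Nₕ/N, N = 19406.
County 5: Wₕ = 0.28872514; term = 0.28872514²·(1 − 0.17383545)·99500000/974 = 7035.5795.
County 3: Wₕ = 0.71127486; term = 0.71127486²·(1 − 0.19582699)·21720000/2703 = 3269.1751.
Sum = 10304.755.
SE = √(10304.755) = 101.51.

101.51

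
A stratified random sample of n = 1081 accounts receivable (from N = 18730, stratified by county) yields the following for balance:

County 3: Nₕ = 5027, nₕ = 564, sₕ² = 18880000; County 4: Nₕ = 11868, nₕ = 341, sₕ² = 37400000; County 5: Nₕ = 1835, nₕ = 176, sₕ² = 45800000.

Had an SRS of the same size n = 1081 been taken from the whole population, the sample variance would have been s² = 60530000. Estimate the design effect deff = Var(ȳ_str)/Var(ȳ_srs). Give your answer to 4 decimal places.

0.8940

Var(ȳ_str) = Σ Wₕ²(1−fₕ)sₕ²/nₕ with Wₕ = Nₕ/18730:
  County 3: (5027/18730)²·(1−564/5027)·18880000/564 = 2140.8345
  County 4: (11868/18730)²·(1−341/11868)·37400000/341 = 42769.631
  County 5: (1835/18730)²·(1−176/1835)·45800000/176 = 2258.186
  → Var(ȳ_str) = 47168.652.
Var(ȳ_srs) = (1 − 1081/18730)·60530000/1081 = 52762.736.
deff = 47168.652 / 52762.736 = 0.8940.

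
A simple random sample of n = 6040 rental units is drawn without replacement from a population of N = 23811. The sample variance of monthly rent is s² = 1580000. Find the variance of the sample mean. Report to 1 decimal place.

Under SRS without replacement, Var(ȳ) = (1 − f)·s²/n with f = n/N = 6040/23811 = 0.25366427.
Var(ȳ) = (1 − 0.25366427)·1580000/6040 = 0.74633573·261.5894 = 195.23352.

195.2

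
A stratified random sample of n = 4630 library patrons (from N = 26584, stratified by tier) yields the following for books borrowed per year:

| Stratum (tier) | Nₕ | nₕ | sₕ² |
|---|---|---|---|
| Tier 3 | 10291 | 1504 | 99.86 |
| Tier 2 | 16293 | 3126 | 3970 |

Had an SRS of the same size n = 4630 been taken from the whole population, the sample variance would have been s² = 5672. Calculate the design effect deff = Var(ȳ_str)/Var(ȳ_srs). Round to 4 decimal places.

Var(ȳ_str) = Σ Wₕ²(1−fₕ)sₕ²/nₕ with Wₕ = Nₕ/26584:
  Tier 3: (10291/26584)²·(1−1504/10291)·99.86/1504 = 0.0084957412
  Tier 2: (16293/26584)²·(1−3126/16293)·3970/3126 = 0.38552165
  → Var(ȳ_str) = 0.39401739.
Var(ȳ_srs) = (1 − 4630/26584)·5672/4630 = 1.0116926.
deff = 0.39401739 / 1.0116926 = 0.3895.

0.3895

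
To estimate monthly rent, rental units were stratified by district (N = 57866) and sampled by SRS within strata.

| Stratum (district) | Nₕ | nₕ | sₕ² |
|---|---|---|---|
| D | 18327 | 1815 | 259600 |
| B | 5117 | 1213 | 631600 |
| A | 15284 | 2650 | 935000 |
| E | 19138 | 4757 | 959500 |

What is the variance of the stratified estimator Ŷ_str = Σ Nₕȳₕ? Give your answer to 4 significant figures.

Var(Ŷ_str) = Σₕ Nₕ²(1 − fₕ)sₕ²/nₕ.
D: 18327²·(1 − 1815/18327)·259600/1815 = 4.3283176 × 10^10.
B: 5117²·(1 − 1213/5117)·631600/1213 = 1.0401753 × 10^10.
A: 15284²·(1 − 2650/15284)·935000/2650 = 6.8130824 × 10^10.
E: 19138²·(1 − 4757/19138)·959500/4757 = 5.5513354 × 10^10.
Sum = 1.7732911 × 10^11.

1.773 × 10^11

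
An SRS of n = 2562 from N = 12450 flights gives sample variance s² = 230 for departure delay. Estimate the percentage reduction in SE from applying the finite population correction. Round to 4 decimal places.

f = n/N = 2562/12450 = 0.20578313.
SE_no-fpc = √(s²/n) = 0.29962245; SE_fpc = √((1−f)s²/n) = 0.26702007.
Ratio = √(1−f) = 0.89118846. Reduction = 100·(1 − 0.89118846) = 10.8812%.

10.8812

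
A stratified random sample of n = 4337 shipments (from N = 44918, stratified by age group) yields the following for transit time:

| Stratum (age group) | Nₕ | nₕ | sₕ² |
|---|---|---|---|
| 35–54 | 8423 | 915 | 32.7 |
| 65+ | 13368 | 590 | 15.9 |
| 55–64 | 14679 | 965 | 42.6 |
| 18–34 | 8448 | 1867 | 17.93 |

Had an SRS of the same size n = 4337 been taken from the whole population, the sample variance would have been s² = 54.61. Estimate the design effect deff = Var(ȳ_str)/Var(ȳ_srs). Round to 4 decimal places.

0.7095

Var(ȳ_str) = Σ Wₕ²(1−fₕ)sₕ²/nₕ with Wₕ = Nₕ/44918:
  35–54: (8423/44918)²·(1−915/8423)·32.7/915 = 0.0011201519
  65+: (13368/44918)²·(1−590/13368)·15.9/590 = 0.002281569
  55–64: (14679/44918)²·(1−965/14679)·42.6/965 = 0.0044045554
  18–34: (8448/44918)²·(1−1867/8448)·17.93/1867 = 2.6463114 × 10^-4
  → Var(ȳ_str) = 0.0080709074.
Var(ȳ_srs) = (1 − 4337/44918)·54.61/4337 = 0.011375882.
deff = 0.0080709074 / 0.011375882 = 0.7095.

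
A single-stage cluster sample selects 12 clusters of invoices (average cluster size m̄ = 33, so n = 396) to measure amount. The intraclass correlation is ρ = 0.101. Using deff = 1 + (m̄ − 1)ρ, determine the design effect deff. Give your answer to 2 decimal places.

4.23

deff = 1 + (33 − 1)·0.101 = 1 + 3.232 = 4.232.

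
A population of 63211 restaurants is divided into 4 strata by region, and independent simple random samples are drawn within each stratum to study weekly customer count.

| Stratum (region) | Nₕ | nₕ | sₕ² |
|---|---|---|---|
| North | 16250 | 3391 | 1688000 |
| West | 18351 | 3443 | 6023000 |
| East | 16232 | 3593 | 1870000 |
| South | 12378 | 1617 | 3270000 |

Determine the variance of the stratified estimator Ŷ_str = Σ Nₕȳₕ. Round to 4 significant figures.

9.587 × 10^11

Var(Ŷ_str) = Σₕ Nₕ²(1 − fₕ)sₕ²/nₕ.
North: 16250²·(1 − 3391/16250)·1688000/3391 = 1.0401721 × 10^11.
West: 18351²·(1 − 3443/18351)·6023000/3443 = 4.7858046 × 10^11.
East: 16232²·(1 − 3593/16232)·1870000/3593 = 1.0677489 × 10^11.
South: 12378²·(1 − 1617/12378)·3270000/1617 = 2.693648 × 10^11.
Sum = 9.5873736 × 10^11.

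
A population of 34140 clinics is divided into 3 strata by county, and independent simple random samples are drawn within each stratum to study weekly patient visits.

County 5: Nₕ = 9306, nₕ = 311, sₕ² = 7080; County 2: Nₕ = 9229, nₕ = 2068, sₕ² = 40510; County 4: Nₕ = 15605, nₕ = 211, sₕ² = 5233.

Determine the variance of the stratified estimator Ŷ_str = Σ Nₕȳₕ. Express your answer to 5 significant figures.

9.1580 × 10^9

Var(Ŷ_str) = Σₕ Nₕ²(1 − fₕ)sₕ²/nₕ.
County 5: 9306²·(1 − 311/9306)·7080/311 = 1.9056234 × 10^9.
County 2: 9229²·(1 − 2068/9229)·40510/2068 = 1.2946132 × 10^9.
County 4: 15605²·(1 − 211/15605)·5233/211 = 5.9577673 × 10^9.
Sum = 9.1580039 × 10^9.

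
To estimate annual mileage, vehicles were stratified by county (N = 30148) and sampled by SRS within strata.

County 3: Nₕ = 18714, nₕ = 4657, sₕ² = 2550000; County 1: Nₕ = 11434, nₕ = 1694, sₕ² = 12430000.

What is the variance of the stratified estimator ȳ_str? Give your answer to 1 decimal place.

Var(ȳ_str) = Σₕ Wₕ²(1 − fₕ)sₕ²/nₕ with Wₕ = Nₕ/N, N = 30148.
County 3: Wₕ = 0.62073769; term = 0.62073769²·(1 − 0.24885113)·2550000/4657 = 158.48063.
County 1: Wₕ = 0.37926231; term = 0.37926231²·(1 − 0.14815463)·12430000/1694 = 899.079.
Sum = 1057.5596.

1057.6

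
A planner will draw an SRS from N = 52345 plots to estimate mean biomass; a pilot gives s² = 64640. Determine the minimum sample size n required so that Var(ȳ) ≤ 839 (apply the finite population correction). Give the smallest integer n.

Without fpc, n₀ = s²/D = 64640/839 = 77.0441.
With fpc, (1 − n/N)·s²/n ≤ D requires n ≥ n₀/(1 + n₀/N) = 77.0441/(1 + 77.0441/52345) = 76.9309.
Rounding up, n = 77.

77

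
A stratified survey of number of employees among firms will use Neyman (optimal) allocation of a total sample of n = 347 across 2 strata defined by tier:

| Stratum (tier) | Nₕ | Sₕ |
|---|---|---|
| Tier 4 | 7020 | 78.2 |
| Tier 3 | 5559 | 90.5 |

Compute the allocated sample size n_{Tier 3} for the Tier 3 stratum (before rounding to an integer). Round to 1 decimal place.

Neyman allocation: nₕ = n·NₕSₕ / Σⱼ NⱼSⱼ.
Σ NⱼSⱼ = 7020·78.2 + 5559·90.5 = 1.0520535 × 10^6.
n_{Tier 3} = 347·5559·90.5 / (1.0520535 × 10^6) = 165.9.

165.9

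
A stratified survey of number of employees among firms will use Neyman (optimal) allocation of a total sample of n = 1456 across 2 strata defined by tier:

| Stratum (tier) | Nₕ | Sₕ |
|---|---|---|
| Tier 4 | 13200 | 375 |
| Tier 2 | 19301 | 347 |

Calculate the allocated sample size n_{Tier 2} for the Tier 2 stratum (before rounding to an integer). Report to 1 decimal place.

837.2

Neyman allocation: nₕ = n·NₕSₕ / Σⱼ NⱼSⱼ.
Σ NⱼSⱼ = 13200·375 + 19301·347 = 1.1647447 × 10^7.
n_{Tier 2} = 1456·19301·347 / (1.1647447 × 10^7) = 837.2.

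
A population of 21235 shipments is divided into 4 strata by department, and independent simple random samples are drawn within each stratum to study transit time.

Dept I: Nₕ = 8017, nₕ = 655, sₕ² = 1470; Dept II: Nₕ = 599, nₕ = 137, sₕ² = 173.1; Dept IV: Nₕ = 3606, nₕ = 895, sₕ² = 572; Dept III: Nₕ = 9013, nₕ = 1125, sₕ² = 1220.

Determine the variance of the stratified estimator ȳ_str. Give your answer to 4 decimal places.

0.4794

Var(ȳ_str) = Σₕ Wₕ²(1 − fₕ)sₕ²/nₕ with Wₕ = Nₕ/N, N = 21235.
Dept I: Wₕ = 0.37753709; term = 0.37753709²·(1 − 0.08170138)·1470/655 = 0.2937509.
Dept II: Wₕ = 0.02820815; term = 0.02820815²·(1 − 0.22871452)·173.1/137 = 7.7542673 × 10^-4.
Dept IV: Wₕ = 0.16981399; term = 0.16981399²·(1 − 0.24819745)·572/895 = 0.013855548.
Dept III: Wₕ = 0.42444078; term = 0.42444078²·(1 − 0.12481970)·1220/1125 = 0.17097753.
Sum = 0.4793594.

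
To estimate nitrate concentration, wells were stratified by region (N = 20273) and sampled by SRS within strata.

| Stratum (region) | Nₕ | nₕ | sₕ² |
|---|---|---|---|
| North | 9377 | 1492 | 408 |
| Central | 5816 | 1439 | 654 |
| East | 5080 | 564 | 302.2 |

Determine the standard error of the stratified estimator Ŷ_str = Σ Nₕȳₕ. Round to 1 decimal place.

6639.3

Var(Ŷ_str) = Σₕ Nₕ²(1 − fₕ)sₕ²/nₕ.
North: 9377²·(1 − 1492/9377)·408/1492 = 2.0218873 × 10^7.
Central: 5816²·(1 − 1439/5816)·654/1439 = 1.1569588 × 10^7.
East: 5080²·(1 − 564/5080)·302.2/564 = 1.2292296 × 10^7.
Sum = 4.4080757 × 10^7.
SE = √(4.4080757 × 10^7) = 6639.3.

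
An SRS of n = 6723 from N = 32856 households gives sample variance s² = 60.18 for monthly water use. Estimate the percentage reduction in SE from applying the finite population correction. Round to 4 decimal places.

10.8159

f = n/N = 6723/32856 = 0.20462016.
SE_no-fpc = √(s²/n) = 0.094611632; SE_fpc = √((1−f)s²/n) = 0.084378505.
Ratio = √(1−f) = 0.89184070. Reduction = 100·(1 − 0.89184070) = 10.8159%.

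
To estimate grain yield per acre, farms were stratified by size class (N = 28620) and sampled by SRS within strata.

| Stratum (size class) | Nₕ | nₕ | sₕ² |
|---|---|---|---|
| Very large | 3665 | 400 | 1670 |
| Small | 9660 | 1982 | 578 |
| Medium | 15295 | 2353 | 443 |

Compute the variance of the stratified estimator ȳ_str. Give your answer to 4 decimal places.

Var(ȳ_str) = Σₕ Wₕ²(1 − fₕ)sₕ²/nₕ with Wₕ = Nₕ/N, N = 28620.
Very large: Wₕ = 0.12805730; term = 0.12805730²·(1 − 0.10914052)·1670/400 = 0.060992212.
Small: Wₕ = 0.33752621; term = 0.33752621²·(1 − 0.20517598)·578/1982 = 0.026406459.
Medium: Wₕ = 0.53441649; term = 0.53441649²·(1 − 0.15384112)·443/2353 = 0.045498116.
Sum = 0.13289679.

0.1329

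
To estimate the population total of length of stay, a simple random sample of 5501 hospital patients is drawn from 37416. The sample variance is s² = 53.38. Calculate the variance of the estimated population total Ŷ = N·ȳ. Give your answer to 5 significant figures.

Var(Ŷ) = N²·Var(ȳ) = N²·(1 − n/N)·s²/n.
f = 5501/37416 = 0.14702266; Var(ȳ) = 0.85297734·53.38/5501 = 0.0082770278.
Var(Ŷ) = 37416² · 0.0082770278 = 1.1587483 × 10^7.

1.1587 × 10^7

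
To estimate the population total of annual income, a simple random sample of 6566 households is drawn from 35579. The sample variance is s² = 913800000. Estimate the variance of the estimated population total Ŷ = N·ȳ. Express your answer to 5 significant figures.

1.4366 × 10^14

Var(Ŷ) = N²·Var(ȳ) = N²·(1 − n/N)·s²/n.
f = 6566/35579 = 0.18454706; Var(ȳ) = 0.81545294·913800000/6566 = 113487.8.
Var(Ŷ) = 35579² · 113487.8 = 1.4366026 × 10^14.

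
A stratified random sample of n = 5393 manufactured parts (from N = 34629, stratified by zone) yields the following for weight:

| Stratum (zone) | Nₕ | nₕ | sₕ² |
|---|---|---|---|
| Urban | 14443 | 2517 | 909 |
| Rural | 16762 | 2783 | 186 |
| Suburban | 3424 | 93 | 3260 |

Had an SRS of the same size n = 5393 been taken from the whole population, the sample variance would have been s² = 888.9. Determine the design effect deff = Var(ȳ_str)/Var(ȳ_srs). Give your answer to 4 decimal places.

2.8625

Var(ȳ_str) = Σ Wₕ²(1−fₕ)sₕ²/nₕ with Wₕ = Nₕ/34629:
  Urban: (14443/34629)²·(1−2517/14443)·909/2517 = 0.051874388
  Rural: (16762/34629)²·(1−2783/16762)·186/2783 = 0.013059357
  Suburban: (3424/34629)²·(1−93/3424)·3260/93 = 0.33339811
  → Var(ȳ_str) = 0.39833186.
Var(ȳ_srs) = (1 − 5393/34629)·888.9/5393 = 0.13915554.
deff = 0.39833186 / 0.13915554 = 2.8625.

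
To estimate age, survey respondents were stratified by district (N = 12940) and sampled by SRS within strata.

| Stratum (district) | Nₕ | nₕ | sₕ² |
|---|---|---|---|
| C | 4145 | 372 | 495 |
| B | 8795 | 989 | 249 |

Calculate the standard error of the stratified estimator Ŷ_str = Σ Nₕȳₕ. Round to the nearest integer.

Var(Ŷ_str) = Σₕ Nₕ²(1 − fₕ)sₕ²/nₕ.
C: 4145²·(1 − 372/4145)·495/372 = 2.0810073 × 10^7.
B: 8795²·(1 − 989/8795)·249/989 = 1.7284923 × 10^7.
Sum = 3.8094996 × 10^7.
SE = √(3.8094996 × 10^7) = 6172.

6172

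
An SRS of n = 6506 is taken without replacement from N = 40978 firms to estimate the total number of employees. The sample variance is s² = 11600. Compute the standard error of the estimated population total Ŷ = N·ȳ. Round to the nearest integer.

50186

Var(Ŷ) = N²·Var(ȳ) = N²·(1 − n/N)·s²/n.
f = 6506/40978 = 0.15876812; Var(ȳ) = 0.84123188·11600/6506 = 1.4998908.
Var(Ŷ) = 40978² · 1.4998908 = 2.5186114 × 10^9.
SE(Ŷ) = √(2.5186114 × 10^9) = 50186.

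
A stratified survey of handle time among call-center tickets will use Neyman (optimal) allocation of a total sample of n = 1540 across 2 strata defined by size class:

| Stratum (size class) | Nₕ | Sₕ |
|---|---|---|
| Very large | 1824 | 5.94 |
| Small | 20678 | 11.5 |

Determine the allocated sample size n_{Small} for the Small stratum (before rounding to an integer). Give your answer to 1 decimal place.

Neyman allocation: nₕ = n·NₕSₕ / Σⱼ NⱼSⱼ.
Σ NⱼSⱼ = 1824·5.94 + 20678·11.5 = 248631.56.
n_{Small} = 1540·20678·11.5 / 248631.56 = 1472.9.

1472.9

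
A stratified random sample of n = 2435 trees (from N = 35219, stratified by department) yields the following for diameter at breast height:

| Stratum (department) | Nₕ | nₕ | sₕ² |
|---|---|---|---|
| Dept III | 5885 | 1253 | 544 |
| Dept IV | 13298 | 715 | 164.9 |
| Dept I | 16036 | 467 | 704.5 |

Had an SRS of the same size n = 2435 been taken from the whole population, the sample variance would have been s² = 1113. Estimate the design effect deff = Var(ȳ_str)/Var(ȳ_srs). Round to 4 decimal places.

0.8092

Var(ȳ_str) = Σ Wₕ²(1−fₕ)sₕ²/nₕ with Wₕ = Nₕ/35219:
  Dept III: (5885/35219)²·(1−1253/5885)·544/1253 = 0.0095413276
  Dept IV: (13298/35219)²·(1−715/13298)·164.9/715 = 0.031112227
  Dept I: (16036/35219)²·(1−467/16036)·704.5/467 = 0.30364549
  → Var(ȳ_str) = 0.34429904.
Var(ȳ_srs) = (1 − 2435/35219)·1113/2435 = 0.42548193.
deff = 0.34429904 / 0.42548193 = 0.8092.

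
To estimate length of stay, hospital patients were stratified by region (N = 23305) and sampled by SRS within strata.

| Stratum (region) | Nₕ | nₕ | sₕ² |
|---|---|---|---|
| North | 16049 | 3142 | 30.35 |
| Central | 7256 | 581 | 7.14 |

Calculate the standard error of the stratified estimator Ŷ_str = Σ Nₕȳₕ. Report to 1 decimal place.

1611.2

Var(Ŷ_str) = Σₕ Nₕ²(1 − fₕ)sₕ²/nₕ.
North: 16049²·(1 − 3142/16049)·30.35/3142 = 2.0009019 × 10^6.
Central: 7256²·(1 − 581/7256)·7.14/581 = 595210.55.
Sum = 2.5961125 × 10^6.
SE = √(2.5961125 × 10^6) = 1611.2.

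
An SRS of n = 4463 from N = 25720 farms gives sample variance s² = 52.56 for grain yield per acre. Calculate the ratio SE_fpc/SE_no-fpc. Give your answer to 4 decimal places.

0.9091

f = n/N = 4463/25720 = 0.17352255.
SE_no-fpc = √(s²/n) = 0.10852111; SE_fpc = √((1−f)s²/n) = 0.098657417.
Ratio = √(1−f) = 0.90910805.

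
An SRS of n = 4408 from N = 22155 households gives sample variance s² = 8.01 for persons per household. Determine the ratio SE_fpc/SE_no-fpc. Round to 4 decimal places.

f = n/N = 4408/22155 = 0.19896186.
SE_no-fpc = √(s²/n) = 0.04262805; SE_fpc = √((1−f)s²/n) = 0.038152418.
Ratio = √(1−f) = 0.89500734.

0.8950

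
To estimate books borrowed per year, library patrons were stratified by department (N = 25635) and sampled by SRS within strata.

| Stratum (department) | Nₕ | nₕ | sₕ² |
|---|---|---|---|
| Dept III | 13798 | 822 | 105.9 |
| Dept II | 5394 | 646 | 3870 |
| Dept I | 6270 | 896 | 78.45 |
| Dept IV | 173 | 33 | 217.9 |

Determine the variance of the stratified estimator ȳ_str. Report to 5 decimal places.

Var(ȳ_str) = Σₕ Wₕ²(1 − fₕ)sₕ²/nₕ with Wₕ = Nₕ/N, N = 25635.
Dept III: Wₕ = 0.53824849; term = 0.53824849²·(1 − 0.05957385)·105.9/822 = 0.035100595.
Dept II: Wₕ = 0.21041545; term = 0.21041545²·(1 − 0.11976270)·3870/646 = 0.23347128.
Dept I: Wₕ = 0.24458748; term = 0.24458748²·(1 − 0.14290271)·78.45/896 = 0.0044893503.
Dept IV: Wₕ = 0.00674859; term = 0.00674859²·(1 − 0.19075145)·217.9/33 = 2.4336089 × 10^-4.
Sum = 0.27330459.

0.27330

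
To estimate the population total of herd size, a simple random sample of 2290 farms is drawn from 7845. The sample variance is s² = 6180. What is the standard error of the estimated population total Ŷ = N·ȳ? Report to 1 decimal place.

10844.6

Var(Ŷ) = N²·Var(ȳ) = N²·(1 − n/N)·s²/n.
f = 2290/7845 = 0.29190567; Var(ȳ) = 0.70809433·6180/2290 = 1.9109271.
Var(Ŷ) = 7845² · 1.9109271 = 1.1760615 × 10^8.
SE(Ŷ) = √(1.1760615 × 10^8) = 10844.6.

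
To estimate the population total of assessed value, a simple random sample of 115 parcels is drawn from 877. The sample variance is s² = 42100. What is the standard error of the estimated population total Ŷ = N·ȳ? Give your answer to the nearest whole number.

15641

Var(Ŷ) = N²·Var(ȳ) = N²·(1 − n/N)·s²/n.
f = 115/877 = 0.13112885; Var(ȳ) = 0.86887115·42100/115 = 318.0824.
Var(Ŷ) = 877² · 318.0824 = 2.446464 × 10^8.
SE(Ŷ) = √(2.446464 × 10^8) = 15641.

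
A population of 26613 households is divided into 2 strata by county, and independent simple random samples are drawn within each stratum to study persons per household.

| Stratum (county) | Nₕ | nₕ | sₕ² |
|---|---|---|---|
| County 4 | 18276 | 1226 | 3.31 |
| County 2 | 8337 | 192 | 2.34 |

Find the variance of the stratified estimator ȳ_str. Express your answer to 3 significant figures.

0.00236

Var(ȳ_str) = Σₕ Wₕ²(1 − fₕ)sₕ²/nₕ with Wₕ = Nₕ/N, N = 26613.
County 4: Wₕ = 0.68673205; term = 0.68673205²·(1 − 0.06708251)·3.31/1226 = 0.001187833.
County 2: Wₕ = 0.31326795; term = 0.31326795²·(1 − 0.02302987)·2.34/192 = 0.0011684977.
Sum = 0.0023563307.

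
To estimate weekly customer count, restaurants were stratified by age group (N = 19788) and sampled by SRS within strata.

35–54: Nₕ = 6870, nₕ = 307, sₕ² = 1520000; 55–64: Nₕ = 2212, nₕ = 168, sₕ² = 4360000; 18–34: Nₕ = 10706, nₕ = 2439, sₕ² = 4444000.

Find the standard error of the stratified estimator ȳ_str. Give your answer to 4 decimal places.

Var(ȳ_str) = Σₕ Wₕ²(1 − fₕ)sₕ²/nₕ with Wₕ = Nₕ/N, N = 19788.
35–54: Wₕ = 0.34718011; term = 0.34718011²·(1 − 0.04468705)·1520000/307 = 570.11248.
55–64: Wₕ = 0.11178492; term = 0.11178492²·(1 − 0.07594937)·4360000/168 = 299.66734.
18–34: Wₕ = 0.54103497; term = 0.54103497²·(1 − 0.22781618)·4444000/2439 = 411.84483.
Sum = 1281.6247.
SE = √(1281.6247) = 35.7998.

35.7998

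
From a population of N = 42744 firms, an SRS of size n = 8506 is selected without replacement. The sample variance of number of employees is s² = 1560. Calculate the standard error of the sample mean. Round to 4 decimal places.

0.3833

Under SRS without replacement, Var(ȳ) = (1 − f)·s²/n with f = n/N = 8506/42744 = 0.19899869.
Var(ȳ) = (1 − 0.19899869)·1560/8506 = 0.80100131·0.18339995 = 0.1469036.
SE(ȳ) = √(0.1469036) = 0.3833.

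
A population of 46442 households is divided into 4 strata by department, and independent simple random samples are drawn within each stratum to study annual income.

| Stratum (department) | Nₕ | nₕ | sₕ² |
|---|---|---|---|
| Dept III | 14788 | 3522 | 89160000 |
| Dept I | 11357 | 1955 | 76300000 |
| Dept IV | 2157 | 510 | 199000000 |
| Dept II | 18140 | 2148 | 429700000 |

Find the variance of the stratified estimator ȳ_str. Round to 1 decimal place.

Var(ȳ_str) = Σₕ Wₕ²(1 − fₕ)sₕ²/nₕ with Wₕ = Nₕ/N, N = 46442.
Dept III: Wₕ = 0.31841867; term = 0.31841867²·(1 − 0.23816608)·89160000/3522 = 1955.4111.
Dept I: Wₕ = 0.24454158; term = 0.24454158²·(1 − 0.17214053)·76300000/1955 = 1932.1455.
Dept IV: Wₕ = 0.04644503; term = 0.04644503²·(1 − 0.23643950)·199000000/510 = 642.69484.
Dept II: Wₕ = 0.39059472; term = 0.39059472²·(1 − 0.11841235)·429700000/2148 = 26906.011.
Sum = 31436.262.

31436.3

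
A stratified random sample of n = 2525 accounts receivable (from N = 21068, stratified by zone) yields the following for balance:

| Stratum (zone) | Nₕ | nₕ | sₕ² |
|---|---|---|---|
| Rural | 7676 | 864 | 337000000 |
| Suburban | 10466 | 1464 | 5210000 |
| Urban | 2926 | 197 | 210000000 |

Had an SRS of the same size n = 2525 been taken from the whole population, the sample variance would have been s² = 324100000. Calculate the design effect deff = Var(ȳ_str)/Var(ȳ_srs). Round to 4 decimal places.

0.5832

Var(ȳ_str) = Σ Wₕ²(1−fₕ)sₕ²/nₕ with Wₕ = Nₕ/21068:
  Rural: (7676/21068)²·(1−864/7676)·337000000/864 = 45949.326
  Suburban: (10466/21068)²·(1−1464/10466)·5210000/1464 = 755.38745
  Urban: (2926/21068)²·(1−197/2926)·210000000/197 = 19177.161
  → Var(ȳ_str) = 65881.874.
Var(ȳ_srs) = (1 − 2525/21068)·324100000/2525 = 112972.92.
deff = 65881.874 / 112972.92 = 0.5832.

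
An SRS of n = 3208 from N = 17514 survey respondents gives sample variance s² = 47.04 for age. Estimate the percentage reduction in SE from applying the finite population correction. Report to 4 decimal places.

f = n/N = 3208/17514 = 0.18316775.
SE_no-fpc = √(s²/n) = 0.12109229; SE_fpc = √((1−f)s²/n) = 0.10944172.
Ratio = √(1−f) = 0.90378772. Reduction = 100·(1 − 0.90378772) = 9.6212%.

9.6212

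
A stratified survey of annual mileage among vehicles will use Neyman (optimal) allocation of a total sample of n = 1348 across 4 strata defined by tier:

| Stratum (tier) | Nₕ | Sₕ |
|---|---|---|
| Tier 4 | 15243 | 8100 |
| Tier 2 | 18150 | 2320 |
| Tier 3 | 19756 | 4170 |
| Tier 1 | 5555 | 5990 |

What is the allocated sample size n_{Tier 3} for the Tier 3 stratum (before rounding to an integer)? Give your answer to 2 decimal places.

Neyman allocation: nₕ = n·NₕSₕ / Σⱼ NⱼSⱼ.
Σ NⱼSⱼ = 15243·8100 + 18150·2320 + 19756·4170 + 5555·5990 = 2.8123327 × 10^8.
n_{Tier 3} = 1348·19756·4170 / (2.8123327 × 10^8) = 394.87.

394.87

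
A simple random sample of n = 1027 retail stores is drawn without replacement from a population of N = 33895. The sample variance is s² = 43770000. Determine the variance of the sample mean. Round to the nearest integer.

Under SRS without replacement, Var(ȳ) = (1 − f)·s²/n with f = n/N = 1027/33895 = 0.03029945.
Var(ȳ) = (1 − 0.03029945)·43770000/1027 = 0.96970055·42619.279 = 41327.939.

41328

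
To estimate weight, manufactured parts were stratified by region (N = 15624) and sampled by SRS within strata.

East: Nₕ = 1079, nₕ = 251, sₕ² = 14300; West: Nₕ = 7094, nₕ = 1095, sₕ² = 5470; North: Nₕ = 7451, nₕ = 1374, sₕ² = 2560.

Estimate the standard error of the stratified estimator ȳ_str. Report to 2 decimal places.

1.19

Var(ȳ_str) = Σₕ Wₕ²(1 − fₕ)sₕ²/nₕ with Wₕ = Nₕ/N, N = 15624.
East: Wₕ = 0.06906042; term = 0.06906042²·(1 − 0.23262280)·14300/251 = 0.20851132.
West: Wₕ = 0.45404506; term = 0.45404506²·(1 − 0.15435579)·5470/1095 = 0.87088095.
North: Wₕ = 0.47689452; term = 0.47689452²·(1 − 0.18440478)·2560/1374 = 0.34559908.
Sum = 1.4249914.
SE = √(1.4249914) = 1.19.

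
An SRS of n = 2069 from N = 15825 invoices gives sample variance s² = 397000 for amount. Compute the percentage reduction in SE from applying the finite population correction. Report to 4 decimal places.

f = n/N = 2069/15825 = 0.13074250.
SE_no-fpc = √(s²/n) = 13.852081; SE_fpc = √((1−f)s²/n) = 12.914846.
Ratio = √(1−f) = 0.93233980. Reduction = 100·(1 − 0.93233980) = 6.7660%.

6.7660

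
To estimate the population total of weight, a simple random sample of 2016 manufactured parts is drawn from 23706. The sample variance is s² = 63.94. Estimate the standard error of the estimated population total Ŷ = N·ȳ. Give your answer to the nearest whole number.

Var(Ŷ) = N²·Var(ȳ) = N²·(1 − n/N)·s²/n.
f = 2016/23706 = 0.08504176; Var(ȳ) = 0.91495824·63.94/2016 = 0.029019062.
Var(Ŷ) = 23706² · 0.029019062 = 1.6307971 × 10^7.
SE(Ŷ) = √(1.6307971 × 10^7) = 4038.

4038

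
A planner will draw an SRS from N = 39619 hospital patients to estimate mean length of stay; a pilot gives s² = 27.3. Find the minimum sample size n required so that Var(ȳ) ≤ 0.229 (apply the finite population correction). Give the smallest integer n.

Without fpc, n₀ = s²/D = 27.3/0.229 = 119.2140.
With fpc, (1 − n/N)·s²/n ≤ D requires n ≥ n₀/(1 + n₀/N) = 119.2140/(1 + 119.2140/39619) = 118.8564.
Rounding up, n = 119.

119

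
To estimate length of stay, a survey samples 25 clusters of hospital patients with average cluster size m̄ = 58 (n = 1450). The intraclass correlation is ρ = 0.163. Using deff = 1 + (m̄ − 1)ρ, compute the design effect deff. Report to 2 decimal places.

deff = 1 + (58 − 1)·0.163 = 1 + 9.291 = 10.291.

10.29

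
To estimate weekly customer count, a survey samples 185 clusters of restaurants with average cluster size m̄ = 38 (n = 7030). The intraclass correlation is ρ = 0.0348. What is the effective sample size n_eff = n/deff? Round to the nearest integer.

3073

deff = 1 + (38 − 1)·0.0348 = 1 + 1.2876 = 2.2876.
n_eff = 7030 / 2.2876 = 3073.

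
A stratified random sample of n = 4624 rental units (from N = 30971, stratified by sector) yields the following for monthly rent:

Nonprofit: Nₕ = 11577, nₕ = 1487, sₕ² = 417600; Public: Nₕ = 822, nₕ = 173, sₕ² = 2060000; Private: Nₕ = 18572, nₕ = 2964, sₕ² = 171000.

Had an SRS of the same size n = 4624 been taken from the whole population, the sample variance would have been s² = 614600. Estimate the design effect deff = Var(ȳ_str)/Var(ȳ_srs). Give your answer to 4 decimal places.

Var(ȳ_str) = Σ Wₕ²(1−fₕ)sₕ²/nₕ with Wₕ = Nₕ/30971:
  Nonprofit: (11577/30971)²·(1−1487/11577)·417600/1487 = 34.200012
  Public: (822/30971)²·(1−173/822)·2060000/173 = 6.6225794
  Private: (18572/30971)²·(1−2964/18572)·171000/2964 = 17.434656
  → Var(ȳ_str) = 58.257247.
Var(ȳ_srs) = (1 − 4624/30971)·614600/4624 = 113.07085.
deff = 58.257247 / 113.07085 = 0.5152.

0.5152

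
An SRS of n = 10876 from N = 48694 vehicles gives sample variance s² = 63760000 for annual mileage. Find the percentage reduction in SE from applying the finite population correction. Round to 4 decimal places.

f = n/N = 10876/48694 = 0.22335401.
SE_no-fpc = √(s²/n) = 76.566634; SE_fpc = √((1−f)s²/n) = 67.476276.
Ratio = √(1−f) = 0.88127521. Reduction = 100·(1 − 0.88127521) = 11.8725%.

11.8725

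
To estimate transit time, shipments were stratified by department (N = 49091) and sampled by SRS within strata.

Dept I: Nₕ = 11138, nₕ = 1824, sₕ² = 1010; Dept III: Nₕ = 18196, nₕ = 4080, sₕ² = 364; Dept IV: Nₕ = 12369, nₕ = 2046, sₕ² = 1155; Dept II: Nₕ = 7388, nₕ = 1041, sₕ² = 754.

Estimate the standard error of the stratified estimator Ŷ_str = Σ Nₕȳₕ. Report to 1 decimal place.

13652.9

Var(Ŷ_str) = Σₕ Nₕ²(1 − fₕ)sₕ²/nₕ.
Dept I: 11138²·(1 − 1824/11138)·1010/1824 = 5.744338 × 10^7.
Dept III: 18196²·(1 − 4080/18196)·364/4080 = 2.2915472 × 10^7.
Dept IV: 12369²·(1 − 2046/12369)·1155/2046 = 7.2080348 × 10^7.
Dept II: 7388²·(1 − 1041/7388)·754/1041 = 3.3963779 × 10^7.
Sum = 1.8640298 × 10^8.
SE = √(1.8640298 × 10^8) = 13652.9.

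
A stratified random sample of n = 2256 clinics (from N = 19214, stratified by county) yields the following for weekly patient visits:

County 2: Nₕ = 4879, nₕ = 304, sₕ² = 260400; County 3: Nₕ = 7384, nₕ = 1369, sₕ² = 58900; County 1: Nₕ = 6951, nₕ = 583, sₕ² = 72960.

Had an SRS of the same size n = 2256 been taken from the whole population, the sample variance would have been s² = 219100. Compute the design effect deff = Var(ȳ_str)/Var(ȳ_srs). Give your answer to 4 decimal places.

Var(ȳ_str) = Σ Wₕ²(1−fₕ)sₕ²/nₕ with Wₕ = Nₕ/19214:
  County 2: (4879/19214)²·(1−304/4879)·260400/304 = 51.790934
  County 3: (7384/19214)²·(1−1369/7384)·58900/1369 = 5.1761111
  County 1: (6951/19214)²·(1−583/6951)·72960/583 = 15.004829
  → Var(ȳ_str) = 71.971874.
Var(ȳ_srs) = (1 − 2256/19214)·219100/2256 = 85.715651.
deff = 71.971874 / 85.715651 = 0.8397.

0.8397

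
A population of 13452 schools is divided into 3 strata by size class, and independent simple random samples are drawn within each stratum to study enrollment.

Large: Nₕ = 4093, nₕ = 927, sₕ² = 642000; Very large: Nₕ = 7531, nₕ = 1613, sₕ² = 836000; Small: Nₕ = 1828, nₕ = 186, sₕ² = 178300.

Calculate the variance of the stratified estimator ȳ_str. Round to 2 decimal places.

193.15

Var(ȳ_str) = Σₕ Wₕ²(1 − fₕ)sₕ²/nₕ with Wₕ = Nₕ/N, N = 13452.
Large: Wₕ = 0.30426702; term = 0.30426702²·(1 − 0.22648424)·642000/927 = 49.594582.
Very large: Wₕ = 0.55984240; term = 0.55984240²·(1 − 0.21418138)·836000/1613 = 127.65146.
Small: Wₕ = 0.13589057; term = 0.13589057²·(1 − 0.10175055)·178300/186 = 15.900619.
Sum = 193.14666.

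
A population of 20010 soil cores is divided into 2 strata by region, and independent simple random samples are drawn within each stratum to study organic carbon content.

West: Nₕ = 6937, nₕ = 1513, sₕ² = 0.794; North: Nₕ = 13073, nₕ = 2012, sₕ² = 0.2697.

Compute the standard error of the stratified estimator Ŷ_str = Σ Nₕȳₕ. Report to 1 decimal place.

197.8

Var(Ŷ_str) = Σₕ Nₕ²(1 − fₕ)sₕ²/nₕ.
West: 6937²·(1 − 1513/6937)·0.794/1513 = 19745.719.
North: 13073²·(1 − 2012/13073)·0.2697/2012 = 19383.073.
Sum = 39128.792.
SE = √(39128.792) = 197.8.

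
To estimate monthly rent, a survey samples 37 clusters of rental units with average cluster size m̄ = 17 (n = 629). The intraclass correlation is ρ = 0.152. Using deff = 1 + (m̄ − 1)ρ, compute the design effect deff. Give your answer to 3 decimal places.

deff = 1 + (17 − 1)·0.152 = 1 + 2.432 = 3.432.

3.432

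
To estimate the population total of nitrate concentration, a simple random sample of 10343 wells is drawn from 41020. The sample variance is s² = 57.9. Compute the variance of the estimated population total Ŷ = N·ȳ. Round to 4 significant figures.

Var(Ŷ) = N²·Var(ȳ) = N²·(1 − n/N)·s²/n.
f = 10343/41020 = 0.25214529; Var(ȳ) = 0.74785471·57.9/10343 = 0.0041864824.
Var(Ŷ) = 41020² · 0.0041864824 = 7.0443444 × 10^6.

7.044 × 10^6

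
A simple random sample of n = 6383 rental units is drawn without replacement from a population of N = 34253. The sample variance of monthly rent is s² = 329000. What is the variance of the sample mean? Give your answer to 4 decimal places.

Under SRS without replacement, Var(ȳ) = (1 − f)·s²/n with f = n/N = 6383/34253 = 0.18634864.
Var(ȳ) = (1 − 0.18634864)·329000/6383 = 0.81365136·51.543162 = 41.938163.

41.9382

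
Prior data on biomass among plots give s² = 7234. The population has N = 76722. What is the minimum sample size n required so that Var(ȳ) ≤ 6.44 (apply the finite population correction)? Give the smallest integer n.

1108

Without fpc, n₀ = s²/D = 7234/6.44 = 1123.2919.
With fpc, (1 − n/N)·s²/n ≤ D requires n ≥ n₀/(1 + n₀/N) = 1123.2919/(1 + 1123.2919/76722) = 1107.0830.
Rounding up, n = 1108.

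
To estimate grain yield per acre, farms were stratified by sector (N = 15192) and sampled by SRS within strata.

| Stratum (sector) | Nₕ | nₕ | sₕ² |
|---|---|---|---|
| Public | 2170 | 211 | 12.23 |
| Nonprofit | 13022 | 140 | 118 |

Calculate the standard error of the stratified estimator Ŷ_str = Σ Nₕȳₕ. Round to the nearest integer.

Var(Ŷ_str) = Σₕ Nₕ²(1 − fₕ)sₕ²/nₕ.
Public: 2170²·(1 − 211/2170)·12.23/211 = 246398.56.
Nonprofit: 13022²·(1 − 140/13022)·118/140 = 1.4138878 × 10^8.
Sum = 1.4163518 × 10^8.
SE = √(1.4163518 × 10^8) = 11901.

11901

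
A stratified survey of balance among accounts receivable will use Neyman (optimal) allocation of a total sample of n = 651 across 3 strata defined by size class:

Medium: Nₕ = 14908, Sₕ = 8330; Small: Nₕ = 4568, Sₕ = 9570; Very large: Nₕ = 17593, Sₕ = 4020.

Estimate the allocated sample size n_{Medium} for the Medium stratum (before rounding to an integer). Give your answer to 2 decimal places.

338.79

Neyman allocation: nₕ = n·NₕSₕ / Σⱼ NⱼSⱼ.
Σ NⱼSⱼ = 14908·8330 + 4568·9570 + 17593·4020 = 2.3862326 × 10^8.
n_{Medium} = 651·14908·8330 / (2.3862326 × 10^8) = 338.79.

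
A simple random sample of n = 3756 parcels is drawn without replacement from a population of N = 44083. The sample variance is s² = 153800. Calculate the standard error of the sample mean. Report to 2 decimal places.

Under SRS without replacement, Var(ȳ) = (1 − f)·s²/n with f = n/N = 3756/44083 = 0.08520291.
Var(ȳ) = (1 − 0.08520291)·153800/3756 = 0.91479709·40.947817 = 37.458944.
SE(ȳ) = √(37.458944) = 6.12.

6.12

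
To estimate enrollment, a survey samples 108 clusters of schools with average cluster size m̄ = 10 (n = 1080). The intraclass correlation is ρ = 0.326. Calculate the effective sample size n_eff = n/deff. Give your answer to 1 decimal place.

274.5

deff = 1 + (10 − 1)·0.326 = 1 + 2.934 = 3.934.
n_eff = 1080 / 3.934 = 274.5.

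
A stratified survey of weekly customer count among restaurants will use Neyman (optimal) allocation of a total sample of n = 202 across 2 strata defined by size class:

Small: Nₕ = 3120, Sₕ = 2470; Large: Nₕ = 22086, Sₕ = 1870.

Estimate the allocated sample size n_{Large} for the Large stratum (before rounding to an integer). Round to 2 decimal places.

Neyman allocation: nₕ = n·NₕSₕ / Σⱼ NⱼSⱼ.
Σ NⱼSⱼ = 3120·2470 + 22086·1870 = 4.900722 × 10^7.
n_{Large} = 202·22086·1870 / (4.900722 × 10^7) = 170.24.

170.24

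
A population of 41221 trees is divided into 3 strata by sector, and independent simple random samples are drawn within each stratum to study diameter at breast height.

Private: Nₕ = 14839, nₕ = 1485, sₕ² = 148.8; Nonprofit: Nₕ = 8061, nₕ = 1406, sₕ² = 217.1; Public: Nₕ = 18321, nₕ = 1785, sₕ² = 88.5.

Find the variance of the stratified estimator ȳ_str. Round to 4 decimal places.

0.0254

Var(ȳ_str) = Σₕ Wₕ²(1 − fₕ)sₕ²/nₕ with Wₕ = Nₕ/N, N = 41221.
Private: Wₕ = 0.35998641; term = 0.35998641²·(1 − 0.10007413)·148.8/1485 = 0.011685719.
Nonprofit: Wₕ = 0.19555566; term = 0.19555566²·(1 − 0.17442005)·217.1/1406 = 0.0048749979.
Public: Wₕ = 0.44445792; term = 0.44445792²·(1 − 0.09742918)·88.5/1785 = 0.0088399059.
Sum = 0.025400623.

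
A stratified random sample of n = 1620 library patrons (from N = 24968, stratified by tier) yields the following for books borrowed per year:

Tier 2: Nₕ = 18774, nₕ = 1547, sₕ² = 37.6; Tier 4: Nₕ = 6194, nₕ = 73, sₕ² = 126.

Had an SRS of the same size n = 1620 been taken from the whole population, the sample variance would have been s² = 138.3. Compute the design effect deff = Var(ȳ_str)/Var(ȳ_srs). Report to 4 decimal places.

Var(ȳ_str) = Σ Wₕ²(1−fₕ)sₕ²/nₕ with Wₕ = Nₕ/24968:
  Tier 2: (18774/24968)²·(1−1547/18774)·37.6/1547 = 0.01260946
  Tier 4: (6194/24968)²·(1−73/6194)·126/73 = 0.10497207
  → Var(ȳ_str) = 0.11758153.
Var(ȳ_srs) = (1 − 1620/24968)·138.3/1620 = 0.07983128.
deff = 0.11758153 / 0.07983128 = 1.4729.

1.4729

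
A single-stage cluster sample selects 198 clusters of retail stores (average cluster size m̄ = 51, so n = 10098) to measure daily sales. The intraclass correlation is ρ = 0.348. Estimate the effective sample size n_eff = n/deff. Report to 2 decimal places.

deff = 1 + (51 − 1)·0.348 = 1 + 17.4 = 18.4.
n_eff = 10098 / 18.4 = 548.80.

548.80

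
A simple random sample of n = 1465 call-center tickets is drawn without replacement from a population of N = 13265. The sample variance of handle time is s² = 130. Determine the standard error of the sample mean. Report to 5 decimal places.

Under SRS without replacement, Var(ȳ) = (1 − f)·s²/n with f = n/N = 1465/13265 = 0.11044101.
Var(ȳ) = (1 − 0.11044101)·130/1465 = 0.88955899·0.088737201 = 0.078936975.
SE(ȳ) = √(0.078936975) = 0.28096.

0.28096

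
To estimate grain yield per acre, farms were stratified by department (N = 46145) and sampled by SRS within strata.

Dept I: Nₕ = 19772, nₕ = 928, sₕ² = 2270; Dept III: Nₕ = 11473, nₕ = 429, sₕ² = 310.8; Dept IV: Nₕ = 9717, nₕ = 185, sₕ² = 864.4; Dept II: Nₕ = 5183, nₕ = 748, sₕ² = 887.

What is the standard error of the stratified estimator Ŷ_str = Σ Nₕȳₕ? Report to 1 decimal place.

38251.9

Var(Ŷ_str) = Σₕ Nₕ²(1 − fₕ)sₕ²/nₕ.
Dept I: 19772²·(1 − 928/19772)·2270/928 = 9.1138437 × 10^8.
Dept III: 11473²·(1 − 429/11473)·310.8/429 = 9.1796709 × 10^7.
Dept IV: 9717²·(1 − 185/9717)·864.4/185 = 4.3277211 × 10^8.
Dept II: 5183²·(1 − 748/5183)·887/748 = 2.725818 × 10^7.
Sum = 1.4632114 × 10^9.
SE = √(1.4632114 × 10^9) = 38251.9.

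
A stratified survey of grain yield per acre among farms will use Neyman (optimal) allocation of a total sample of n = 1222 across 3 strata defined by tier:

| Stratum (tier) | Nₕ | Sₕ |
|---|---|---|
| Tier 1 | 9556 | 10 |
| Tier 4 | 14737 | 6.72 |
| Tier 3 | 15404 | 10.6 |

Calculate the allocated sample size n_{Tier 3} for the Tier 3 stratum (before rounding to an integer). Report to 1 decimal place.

Neyman allocation: nₕ = n·NₕSₕ / Σⱼ NⱼSⱼ.
Σ NⱼSⱼ = 9556·10 + 14737·6.72 + 15404·10.6 = 357875.04.
n_{Tier 3} = 1222·15404·10.6 / 357875.04 = 557.5.

557.5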